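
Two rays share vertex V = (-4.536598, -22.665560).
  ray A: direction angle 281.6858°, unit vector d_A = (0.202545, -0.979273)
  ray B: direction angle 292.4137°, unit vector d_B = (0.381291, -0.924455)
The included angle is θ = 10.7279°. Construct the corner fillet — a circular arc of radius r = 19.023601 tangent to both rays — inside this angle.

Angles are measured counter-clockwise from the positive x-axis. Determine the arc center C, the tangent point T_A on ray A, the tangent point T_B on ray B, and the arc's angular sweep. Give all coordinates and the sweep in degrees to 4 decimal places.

center=(55.1301,-217.2222) T_A=(36.5008,-221.0753) T_B=(72.7166,-209.9687) sweep=169.2721

bisector direction at 287.0497° = (0.293202,-0.956051)
center distance |VC| = r/sin(θ/2) = 19.023601/sin(5.3639°) = 203.500376
C = V + |VC|·bis = (55.1301,-217.2222)
T_A = V + ((C−V)·d_A)·d_A = V + 202.6092·d_A = (36.5008,-221.0753)
T_B = V + ((C−V)·d_B)·d_B = V + 202.6092·d_B = (72.7166,-209.9687)
sweep = 180° − θ = 169.2721°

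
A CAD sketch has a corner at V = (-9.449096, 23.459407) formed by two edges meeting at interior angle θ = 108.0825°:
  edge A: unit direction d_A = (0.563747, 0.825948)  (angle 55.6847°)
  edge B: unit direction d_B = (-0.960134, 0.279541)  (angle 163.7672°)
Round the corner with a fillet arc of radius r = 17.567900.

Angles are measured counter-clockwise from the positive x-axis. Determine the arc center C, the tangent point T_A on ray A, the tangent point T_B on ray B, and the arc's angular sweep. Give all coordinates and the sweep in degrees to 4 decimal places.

center=(-16.7746,43.8896) T_A=(-2.2644,33.9857) T_B=(-21.6855,27.0220) sweep=71.9175

bisector direction at 109.7259° = (-0.337522,0.941318)
center distance |VC| = r/sin(θ/2) = 17.567900/sin(54.0412°) = 21.703772
C = V + |VC|·bis = (-16.7746,43.8896)
T_A = V + ((C−V)·d_A)·d_A = V + 12.7445·d_A = (-2.2644,33.9857)
T_B = V + ((C−V)·d_B)·d_B = V + 12.7445·d_B = (-21.6855,27.0220)
sweep = 180° − θ = 71.9175°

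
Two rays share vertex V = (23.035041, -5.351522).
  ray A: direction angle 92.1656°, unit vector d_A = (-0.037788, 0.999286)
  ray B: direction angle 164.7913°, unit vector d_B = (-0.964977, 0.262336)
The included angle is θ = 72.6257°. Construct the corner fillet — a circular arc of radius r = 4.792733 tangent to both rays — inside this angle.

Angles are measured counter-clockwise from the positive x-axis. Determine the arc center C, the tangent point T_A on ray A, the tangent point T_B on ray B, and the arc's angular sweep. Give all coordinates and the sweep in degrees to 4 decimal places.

bisector direction at 128.4785° = (-0.622220,0.782842)
center distance |VC| = r/sin(θ/2) = 4.792733/sin(36.3128°) = 8.093182
C = V + |VC|·bis = (17.9993,0.9842)
T_A = V + ((C−V)·d_A)·d_A = V + 6.5214·d_A = (22.7886,1.1653)
T_B = V + ((C−V)·d_B)·d_B = V + 6.5214·d_B = (16.7420,-3.6407)
sweep = 180° − θ = 107.3743°

center=(17.9993,0.9842) T_A=(22.7886,1.1653) T_B=(16.7420,-3.6407) sweep=107.3743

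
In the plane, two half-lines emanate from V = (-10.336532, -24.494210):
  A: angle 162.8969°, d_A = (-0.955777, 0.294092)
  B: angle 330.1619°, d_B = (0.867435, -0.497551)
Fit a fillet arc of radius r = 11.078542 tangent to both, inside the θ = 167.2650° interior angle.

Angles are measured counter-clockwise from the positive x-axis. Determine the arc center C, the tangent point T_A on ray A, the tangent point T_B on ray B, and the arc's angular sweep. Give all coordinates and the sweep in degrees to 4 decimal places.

bisector direction at 246.5294° = (-0.398278,-0.917265)
center distance |VC| = r/sin(θ/2) = 11.078542/sin(83.6325°) = 11.147310
C = V + |VC|·bis = (-14.7763,-34.7192)
T_A = V + ((C−V)·d_A)·d_A = V + 1.2363·d_A = (-11.5182,-24.1306)
T_B = V + ((C−V)·d_B)·d_B = V + 1.2363·d_B = (-9.2641,-25.1093)
sweep = 180° − θ = 12.7350°

center=(-14.7763,-34.7192) T_A=(-11.5182,-24.1306) T_B=(-9.2641,-25.1093) sweep=12.7350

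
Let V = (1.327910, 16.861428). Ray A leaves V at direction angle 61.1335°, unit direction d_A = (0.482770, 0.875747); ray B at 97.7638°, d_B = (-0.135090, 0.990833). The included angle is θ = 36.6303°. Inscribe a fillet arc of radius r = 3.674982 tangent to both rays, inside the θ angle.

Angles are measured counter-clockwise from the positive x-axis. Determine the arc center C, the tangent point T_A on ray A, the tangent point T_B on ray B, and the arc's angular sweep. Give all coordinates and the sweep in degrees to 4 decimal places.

center=(3.4694,28.3584) T_A=(6.6878,26.5842) T_B=(-0.1719,27.8619) sweep=143.3697

bisector direction at 79.4487° = (0.183117,0.983091)
center distance |VC| = r/sin(θ/2) = 3.674982/sin(18.3151°) = 11.694696
C = V + |VC|·bis = (3.4694,28.3584)
T_A = V + ((C−V)·d_A)·d_A = V + 11.1023·d_A = (6.6878,26.5842)
T_B = V + ((C−V)·d_B)·d_B = V + 11.1023·d_B = (-0.1719,27.8619)
sweep = 180° − θ = 143.3697°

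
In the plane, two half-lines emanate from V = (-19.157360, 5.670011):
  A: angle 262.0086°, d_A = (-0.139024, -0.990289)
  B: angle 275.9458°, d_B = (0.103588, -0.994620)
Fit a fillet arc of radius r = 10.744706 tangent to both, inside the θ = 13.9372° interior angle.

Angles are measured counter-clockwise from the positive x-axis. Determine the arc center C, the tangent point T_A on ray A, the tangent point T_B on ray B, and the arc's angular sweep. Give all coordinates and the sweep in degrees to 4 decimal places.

center=(-20.7382,-82.8770) T_A=(-31.3786,-81.3832) T_B=(-10.0513,-81.7639) sweep=166.0628

bisector direction at 268.9772° = (-0.017850,-0.999841)
center distance |VC| = r/sin(θ/2) = 10.744706/sin(6.9686°) = 88.561077
C = V + |VC|·bis = (-20.7382,-82.8770)
T_A = V + ((C−V)·d_A)·d_A = V + 87.9069·d_A = (-31.3786,-81.3832)
T_B = V + ((C−V)·d_B)·d_B = V + 87.9069·d_B = (-10.0513,-81.7639)
sweep = 180° − θ = 166.0628°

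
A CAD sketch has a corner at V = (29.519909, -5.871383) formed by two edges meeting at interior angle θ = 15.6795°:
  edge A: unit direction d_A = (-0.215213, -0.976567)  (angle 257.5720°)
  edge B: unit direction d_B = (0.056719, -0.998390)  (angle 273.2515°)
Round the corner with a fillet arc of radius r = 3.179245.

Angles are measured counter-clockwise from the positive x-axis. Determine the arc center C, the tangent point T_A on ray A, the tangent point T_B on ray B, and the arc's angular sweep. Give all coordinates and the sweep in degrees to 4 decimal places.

bisector direction at 265.4118° = (-0.079995,-0.996795)
center distance |VC| = r/sin(θ/2) = 3.179245/sin(7.8398°) = 23.307754
C = V + |VC|·bis = (27.6554,-29.1044)
T_A = V + ((C−V)·d_A)·d_A = V + 23.0899·d_A = (24.5507,-28.4202)
T_B = V + ((C−V)·d_B)·d_B = V + 23.0899·d_B = (30.8295,-28.9241)
sweep = 180° − θ = 164.3205°

center=(27.6554,-29.1044) T_A=(24.5507,-28.4202) T_B=(30.8295,-28.9241) sweep=164.3205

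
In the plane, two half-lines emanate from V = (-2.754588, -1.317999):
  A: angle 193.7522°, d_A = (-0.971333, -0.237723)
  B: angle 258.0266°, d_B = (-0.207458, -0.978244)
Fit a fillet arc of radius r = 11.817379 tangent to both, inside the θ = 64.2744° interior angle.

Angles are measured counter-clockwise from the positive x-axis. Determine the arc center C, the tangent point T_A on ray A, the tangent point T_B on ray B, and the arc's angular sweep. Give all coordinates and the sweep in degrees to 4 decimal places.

center=(-18.2174,-17.2685) T_A=(-21.0267,-5.7899) T_B=(-6.6571,-19.7201) sweep=115.7256

bisector direction at 225.8894° = (-0.696046,-0.717998)
center distance |VC| = r/sin(θ/2) = 11.817379/sin(32.1372°) = 22.215270
C = V + |VC|·bis = (-18.2174,-17.2685)
T_A = V + ((C−V)·d_A)·d_A = V + 18.8114·d_A = (-21.0267,-5.7899)
T_B = V + ((C−V)·d_B)·d_B = V + 18.8114·d_B = (-6.6571,-19.7201)
sweep = 180° − θ = 115.7256°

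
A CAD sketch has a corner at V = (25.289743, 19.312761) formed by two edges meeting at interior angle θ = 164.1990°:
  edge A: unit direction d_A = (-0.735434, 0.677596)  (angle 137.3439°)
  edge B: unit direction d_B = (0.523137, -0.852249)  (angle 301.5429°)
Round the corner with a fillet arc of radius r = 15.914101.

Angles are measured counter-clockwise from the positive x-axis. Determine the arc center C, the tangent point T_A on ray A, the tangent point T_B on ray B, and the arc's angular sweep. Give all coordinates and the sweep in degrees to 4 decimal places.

center=(12.8823,9.1054) T_A=(23.6656,20.8092) T_B=(26.4450,17.4307) sweep=15.8010

bisector direction at 219.4434° = (-0.772253,-0.635316)
center distance |VC| = r/sin(θ/2) = 15.914101/sin(82.0995°) = 16.066601
C = V + |VC|·bis = (12.8823,9.1054)
T_A = V + ((C−V)·d_A)·d_A = V + 2.2084·d_A = (23.6656,20.8092)
T_B = V + ((C−V)·d_B)·d_B = V + 2.2084·d_B = (26.4450,17.4307)
sweep = 180° − θ = 15.8010°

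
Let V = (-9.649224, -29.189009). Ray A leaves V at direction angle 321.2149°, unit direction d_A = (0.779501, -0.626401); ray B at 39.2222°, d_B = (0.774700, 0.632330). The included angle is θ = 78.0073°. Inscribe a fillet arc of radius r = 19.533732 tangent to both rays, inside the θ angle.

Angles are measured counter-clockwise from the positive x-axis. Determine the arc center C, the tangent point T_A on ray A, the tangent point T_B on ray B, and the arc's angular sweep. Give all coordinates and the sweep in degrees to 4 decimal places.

bisector direction at 0.2185° = (0.999993,0.003814)
center distance |VC| = r/sin(θ/2) = 19.533732/sin(39.0037°) = 31.036966
C = V + |VC|·bis = (21.3875,-29.0706)
T_A = V + ((C−V)·d_A)·d_A = V + 24.1190·d_A = (9.1516,-44.2972)
T_B = V + ((C−V)·d_B)·d_B = V + 24.1190·d_B = (9.0358,-13.9378)
sweep = 180° − θ = 101.9927°

center=(21.3875,-29.0706) T_A=(9.1516,-44.2972) T_B=(9.0358,-13.9378) sweep=101.9927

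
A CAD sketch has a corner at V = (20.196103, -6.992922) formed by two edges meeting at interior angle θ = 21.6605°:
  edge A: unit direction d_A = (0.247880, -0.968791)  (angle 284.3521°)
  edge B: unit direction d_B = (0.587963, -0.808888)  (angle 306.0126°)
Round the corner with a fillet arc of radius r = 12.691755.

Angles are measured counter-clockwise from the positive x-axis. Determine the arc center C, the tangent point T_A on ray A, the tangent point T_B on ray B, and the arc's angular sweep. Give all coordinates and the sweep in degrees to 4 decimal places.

center=(48.9367,-68.1186) T_A=(36.6410,-71.2646) T_B=(59.2029,-60.6563) sweep=158.3395

bisector direction at 295.1824° = (0.425501,-0.904958)
center distance |VC| = r/sin(θ/2) = 12.691755/sin(10.8302°) = 67.545300
C = V + |VC|·bis = (48.9367,-68.1186)
T_A = V + ((C−V)·d_A)·d_A = V + 66.3422·d_A = (36.6410,-71.2646)
T_B = V + ((C−V)·d_B)·d_B = V + 66.3422·d_B = (59.2029,-60.6563)
sweep = 180° − θ = 158.3395°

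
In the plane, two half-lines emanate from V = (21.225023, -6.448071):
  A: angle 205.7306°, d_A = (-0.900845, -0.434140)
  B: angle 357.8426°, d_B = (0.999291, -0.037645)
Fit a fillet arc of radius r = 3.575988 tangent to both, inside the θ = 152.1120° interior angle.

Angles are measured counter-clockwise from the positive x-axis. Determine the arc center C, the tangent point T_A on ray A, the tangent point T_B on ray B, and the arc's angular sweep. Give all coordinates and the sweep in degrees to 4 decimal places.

bisector direction at 281.7866° = (0.204267,-0.978915)
center distance |VC| = r/sin(θ/2) = 3.575988/sin(76.0560°) = 3.684566
C = V + |VC|·bis = (21.9777,-10.0549)
T_A = V + ((C−V)·d_A)·d_A = V + 0.8879·d_A = (20.4252,-6.8335)
T_B = V + ((C−V)·d_B)·d_B = V + 0.8879·d_B = (22.1123,-6.4815)
sweep = 180° − θ = 27.8880°

center=(21.9777,-10.0549) T_A=(20.4252,-6.8335) T_B=(22.1123,-6.4815) sweep=27.8880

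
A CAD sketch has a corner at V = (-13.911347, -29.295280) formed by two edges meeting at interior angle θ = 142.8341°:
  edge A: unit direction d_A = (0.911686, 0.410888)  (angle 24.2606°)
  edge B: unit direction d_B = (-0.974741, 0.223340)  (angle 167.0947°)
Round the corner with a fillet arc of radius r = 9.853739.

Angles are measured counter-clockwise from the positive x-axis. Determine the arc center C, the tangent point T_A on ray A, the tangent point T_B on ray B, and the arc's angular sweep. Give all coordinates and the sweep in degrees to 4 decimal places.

center=(-14.9398,-18.9505) T_A=(-10.8910,-27.9341) T_B=(-17.1406,-28.5554) sweep=37.1659

bisector direction at 95.6776° = (-0.098932,0.995094)
center distance |VC| = r/sin(θ/2) = 9.853739/sin(71.4171°) = 10.395739
C = V + |VC|·bis = (-14.9398,-18.9505)
T_A = V + ((C−V)·d_A)·d_A = V + 3.3129·d_A = (-10.8910,-27.9341)
T_B = V + ((C−V)·d_B)·d_B = V + 3.3129·d_B = (-17.1406,-28.5554)
sweep = 180° − θ = 37.1659°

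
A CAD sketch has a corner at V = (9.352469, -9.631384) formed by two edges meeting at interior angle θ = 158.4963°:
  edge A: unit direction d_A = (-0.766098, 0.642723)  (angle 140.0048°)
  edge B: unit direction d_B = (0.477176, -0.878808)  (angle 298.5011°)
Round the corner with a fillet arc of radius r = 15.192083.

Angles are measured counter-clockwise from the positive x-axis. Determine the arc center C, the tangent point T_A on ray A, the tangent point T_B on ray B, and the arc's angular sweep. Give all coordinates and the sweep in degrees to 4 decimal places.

bisector direction at 219.2529° = (-0.774360,-0.632745)
center distance |VC| = r/sin(θ/2) = 15.192083/sin(79.2481°) = 15.463555
C = V + |VC|·bis = (-2.6219,-19.4159)
T_A = V + ((C−V)·d_A)·d_A = V + 2.8848·d_A = (7.1424,-7.7772)
T_B = V + ((C−V)·d_B)·d_B = V + 2.8848·d_B = (10.7290,-12.1666)
sweep = 180° − θ = 21.5037°

center=(-2.6219,-19.4159) T_A=(7.1424,-7.7772) T_B=(10.7290,-12.1666) sweep=21.5037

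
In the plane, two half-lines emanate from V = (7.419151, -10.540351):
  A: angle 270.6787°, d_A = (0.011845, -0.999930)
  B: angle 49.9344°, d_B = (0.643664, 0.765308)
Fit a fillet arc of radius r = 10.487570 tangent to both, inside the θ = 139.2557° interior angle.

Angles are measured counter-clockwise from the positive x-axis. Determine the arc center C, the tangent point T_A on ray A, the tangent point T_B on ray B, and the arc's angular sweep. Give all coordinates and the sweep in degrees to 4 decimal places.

bisector direction at 340.3066° = (0.941509,-0.336988)
center distance |VC| = r/sin(θ/2) = 10.487570/sin(69.6278°) = 11.187322
C = V + |VC|·bis = (17.9521,-14.3103)
T_A = V + ((C−V)·d_A)·d_A = V + 3.8945·d_A = (7.4653,-14.4346)
T_B = V + ((C−V)·d_B)·d_B = V + 3.8945·d_B = (9.9259,-7.5599)
sweep = 180° − θ = 40.7443°

center=(17.9521,-14.3103) T_A=(7.4653,-14.4346) T_B=(9.9259,-7.5599) sweep=40.7443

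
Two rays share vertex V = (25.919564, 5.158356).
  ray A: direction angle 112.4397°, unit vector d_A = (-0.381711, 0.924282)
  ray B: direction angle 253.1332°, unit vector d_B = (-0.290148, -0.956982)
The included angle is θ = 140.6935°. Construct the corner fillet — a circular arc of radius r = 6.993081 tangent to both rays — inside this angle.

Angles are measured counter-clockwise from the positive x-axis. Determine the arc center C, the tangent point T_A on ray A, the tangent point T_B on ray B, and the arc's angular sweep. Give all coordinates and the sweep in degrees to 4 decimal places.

center=(18.5027,4.7974) T_A=(24.9663,7.4667) T_B=(25.1949,2.7683) sweep=39.3065

bisector direction at 182.7864° = (-0.998818,-0.048614)
center distance |VC| = r/sin(θ/2) = 6.993081/sin(70.3468°) = 7.425661
C = V + |VC|·bis = (18.5027,4.7974)
T_A = V + ((C−V)·d_A)·d_A = V + 2.4974·d_A = (24.9663,7.4667)
T_B = V + ((C−V)·d_B)·d_B = V + 2.4974·d_B = (25.1949,2.7683)
sweep = 180° − θ = 39.3065°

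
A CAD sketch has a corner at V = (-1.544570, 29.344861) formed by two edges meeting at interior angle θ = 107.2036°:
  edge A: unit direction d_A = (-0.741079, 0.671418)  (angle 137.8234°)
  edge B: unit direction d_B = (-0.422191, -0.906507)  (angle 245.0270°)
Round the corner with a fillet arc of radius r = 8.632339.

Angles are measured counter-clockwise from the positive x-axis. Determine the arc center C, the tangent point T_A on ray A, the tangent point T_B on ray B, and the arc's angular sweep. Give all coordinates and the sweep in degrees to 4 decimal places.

bisector direction at 191.4252° = (-0.980184,-0.198088)
center distance |VC| = r/sin(θ/2) = 8.632339/sin(53.6018°) = 10.724569
C = V + |VC|·bis = (-12.0566,27.2204)
T_A = V + ((C−V)·d_A)·d_A = V + 6.3639·d_A = (-6.2607,33.6177)
T_B = V + ((C−V)·d_B)·d_B = V + 6.3639·d_B = (-4.2313,23.5760)
sweep = 180° − θ = 72.7964°

center=(-12.0566,27.2204) T_A=(-6.2607,33.6177) T_B=(-4.2313,23.5760) sweep=72.7964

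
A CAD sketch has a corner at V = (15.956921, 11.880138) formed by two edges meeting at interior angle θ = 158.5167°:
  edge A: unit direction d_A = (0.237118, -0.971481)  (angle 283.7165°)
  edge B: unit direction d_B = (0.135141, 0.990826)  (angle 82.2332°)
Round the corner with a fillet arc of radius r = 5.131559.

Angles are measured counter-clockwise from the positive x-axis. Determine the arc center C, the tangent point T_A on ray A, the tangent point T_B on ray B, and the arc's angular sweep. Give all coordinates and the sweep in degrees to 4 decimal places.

bisector direction at 2.9749° = (0.998652,0.051898)
center distance |VC| = r/sin(θ/2) = 5.131559/sin(79.2583°) = 5.223080
C = V + |VC|·bis = (21.1730,12.1512)
T_A = V + ((C−V)·d_A)·d_A = V + 0.9735·d_A = (16.1878,10.9344)
T_B = V + ((C−V)·d_B)·d_B = V + 0.9735·d_B = (16.0885,12.8447)
sweep = 180° − θ = 21.4833°

center=(21.1730,12.1512) T_A=(16.1878,10.9344) T_B=(16.0885,12.8447) sweep=21.4833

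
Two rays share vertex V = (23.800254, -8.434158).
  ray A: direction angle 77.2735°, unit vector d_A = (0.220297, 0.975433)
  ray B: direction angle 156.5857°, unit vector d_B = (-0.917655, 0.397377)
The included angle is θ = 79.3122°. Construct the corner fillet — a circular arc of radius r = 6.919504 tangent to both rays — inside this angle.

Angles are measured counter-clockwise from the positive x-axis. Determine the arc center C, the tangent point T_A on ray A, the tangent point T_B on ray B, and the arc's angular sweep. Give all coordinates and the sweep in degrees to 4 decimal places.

bisector direction at 116.9296° = (-0.452895,0.891564)
center distance |VC| = r/sin(θ/2) = 6.919504/sin(39.6561°) = 10.842591
C = V + |VC|·bis = (18.8897,1.2327)
T_A = V + ((C−V)·d_A)·d_A = V + 8.3476·d_A = (25.6392,-0.2916)
T_B = V + ((C−V)·d_B)·d_B = V + 8.3476·d_B = (16.1400,-5.1170)
sweep = 180° − θ = 100.6878°

center=(18.8897,1.2327) T_A=(25.6392,-0.2916) T_B=(16.1400,-5.1170) sweep=100.6878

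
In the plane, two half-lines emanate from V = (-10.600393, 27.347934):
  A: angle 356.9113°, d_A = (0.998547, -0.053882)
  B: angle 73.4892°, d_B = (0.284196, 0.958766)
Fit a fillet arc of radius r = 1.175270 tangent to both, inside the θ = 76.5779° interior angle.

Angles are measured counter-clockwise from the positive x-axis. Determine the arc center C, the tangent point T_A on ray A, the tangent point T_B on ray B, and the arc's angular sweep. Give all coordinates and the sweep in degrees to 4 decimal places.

bisector direction at 35.2002° = (0.817142,0.576436)
center distance |VC| = r/sin(θ/2) = 1.175270/sin(38.2889°) = 1.896736
C = V + |VC|·bis = (-9.0505,28.4413)
T_A = V + ((C−V)·d_A)·d_A = V + 1.4887·d_A = (-9.1138,27.2677)
T_B = V + ((C−V)·d_B)·d_B = V + 1.4887·d_B = (-10.1773,28.7753)
sweep = 180° − θ = 103.4221°

center=(-9.0505,28.4413) T_A=(-9.1138,27.2677) T_B=(-10.1773,28.7753) sweep=103.4221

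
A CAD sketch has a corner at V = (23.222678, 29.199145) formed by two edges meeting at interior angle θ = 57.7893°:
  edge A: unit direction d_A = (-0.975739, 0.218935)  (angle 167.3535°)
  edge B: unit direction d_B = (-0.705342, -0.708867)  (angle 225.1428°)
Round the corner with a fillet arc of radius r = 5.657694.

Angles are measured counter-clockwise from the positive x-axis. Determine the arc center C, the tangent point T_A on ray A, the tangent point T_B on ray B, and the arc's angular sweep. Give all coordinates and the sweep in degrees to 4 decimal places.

bisector direction at 196.2481° = (-0.960059,-0.279798)
center distance |VC| = r/sin(θ/2) = 5.657694/sin(28.8946°) = 11.708788
C = V + |VC|·bis = (11.9816,25.9230)
T_A = V + ((C−V)·d_A)·d_A = V + 10.2512·d_A = (13.2202,31.4435)
T_B = V + ((C−V)·d_B)·d_B = V + 10.2512·d_B = (15.9921,21.9324)
sweep = 180° − θ = 122.2107°

center=(11.9816,25.9230) T_A=(13.2202,31.4435) T_B=(15.9921,21.9324) sweep=122.2107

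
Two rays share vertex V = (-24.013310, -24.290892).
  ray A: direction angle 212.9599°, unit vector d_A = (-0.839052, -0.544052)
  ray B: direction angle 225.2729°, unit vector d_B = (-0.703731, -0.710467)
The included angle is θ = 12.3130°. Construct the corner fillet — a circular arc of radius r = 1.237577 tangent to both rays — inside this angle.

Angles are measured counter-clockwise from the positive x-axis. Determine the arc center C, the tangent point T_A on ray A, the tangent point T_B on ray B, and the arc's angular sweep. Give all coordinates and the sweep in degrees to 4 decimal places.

center=(-32.9666,-31.5713) T_A=(-33.6399,-30.5329) T_B=(-32.0874,-32.4422) sweep=167.6870

bisector direction at 219.1164° = (-0.775866,-0.630898)
center distance |VC| = r/sin(θ/2) = 1.237577/sin(6.1565°) = 11.539766
C = V + |VC|·bis = (-32.9666,-31.5713)
T_A = V + ((C−V)·d_A)·d_A = V + 11.4732·d_A = (-33.6399,-30.5329)
T_B = V + ((C−V)·d_B)·d_B = V + 11.4732·d_B = (-32.0874,-32.4422)
sweep = 180° − θ = 167.6870°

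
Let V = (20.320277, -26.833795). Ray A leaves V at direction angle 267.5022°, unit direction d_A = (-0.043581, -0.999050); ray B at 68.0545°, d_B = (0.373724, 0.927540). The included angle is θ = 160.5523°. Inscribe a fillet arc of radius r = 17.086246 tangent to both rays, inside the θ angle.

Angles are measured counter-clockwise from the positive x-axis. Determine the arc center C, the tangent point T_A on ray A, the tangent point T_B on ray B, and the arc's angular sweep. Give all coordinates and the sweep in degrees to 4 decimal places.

center=(37.2627,-30.5036) T_A=(20.1927,-29.7589) T_B=(21.4145,-24.1180) sweep=19.4477

bisector direction at 347.7783° = (0.977336,-0.211694)
center distance |VC| = r/sin(θ/2) = 17.086246/sin(80.2762°) = 17.335298
C = V + |VC|·bis = (37.2627,-30.5036)
T_A = V + ((C−V)·d_A)·d_A = V + 2.9279·d_A = (20.1927,-29.7589)
T_B = V + ((C−V)·d_B)·d_B = V + 2.9279·d_B = (21.4145,-24.1180)
sweep = 180° − θ = 19.4477°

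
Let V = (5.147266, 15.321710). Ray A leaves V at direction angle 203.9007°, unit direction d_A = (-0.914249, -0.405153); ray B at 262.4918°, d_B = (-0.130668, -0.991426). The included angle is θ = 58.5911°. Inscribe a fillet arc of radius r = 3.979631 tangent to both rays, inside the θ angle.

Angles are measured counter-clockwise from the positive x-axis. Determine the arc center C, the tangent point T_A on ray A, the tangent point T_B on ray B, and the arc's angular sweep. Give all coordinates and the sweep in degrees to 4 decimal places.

bisector direction at 233.1963° = (-0.599076,-0.800692)
center distance |VC| = r/sin(θ/2) = 3.979631/sin(29.2955°) = 8.133070
C = V + |VC|·bis = (0.2749,8.8096)
T_A = V + ((C−V)·d_A)·d_A = V + 7.0929·d_A = (-1.3374,12.4480)
T_B = V + ((C−V)·d_B)·d_B = V + 7.0929·d_B = (4.2204,8.2896)
sweep = 180° − θ = 121.4089°

center=(0.2749,8.8096) T_A=(-1.3374,12.4480) T_B=(4.2204,8.2896) sweep=121.4089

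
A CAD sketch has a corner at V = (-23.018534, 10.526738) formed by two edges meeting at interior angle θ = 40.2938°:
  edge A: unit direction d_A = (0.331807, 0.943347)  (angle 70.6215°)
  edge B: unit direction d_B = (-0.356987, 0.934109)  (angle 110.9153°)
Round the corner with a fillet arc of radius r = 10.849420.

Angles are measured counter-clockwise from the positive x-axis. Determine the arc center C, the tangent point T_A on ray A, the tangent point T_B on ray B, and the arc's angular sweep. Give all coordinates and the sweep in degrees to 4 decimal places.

center=(-23.4410,42.0237) T_A=(-13.2062,38.4238) T_B=(-33.5755,38.1506) sweep=139.7062

bisector direction at 90.7684° = (-0.013411,0.999910)
center distance |VC| = r/sin(θ/2) = 10.849420/sin(20.1469°) = 31.499794
C = V + |VC|·bis = (-23.4410,42.0237)
T_A = V + ((C−V)·d_A)·d_A = V + 29.5724·d_A = (-13.2062,38.4238)
T_B = V + ((C−V)·d_B)·d_B = V + 29.5724·d_B = (-33.5755,38.1506)
sweep = 180° − θ = 139.7062°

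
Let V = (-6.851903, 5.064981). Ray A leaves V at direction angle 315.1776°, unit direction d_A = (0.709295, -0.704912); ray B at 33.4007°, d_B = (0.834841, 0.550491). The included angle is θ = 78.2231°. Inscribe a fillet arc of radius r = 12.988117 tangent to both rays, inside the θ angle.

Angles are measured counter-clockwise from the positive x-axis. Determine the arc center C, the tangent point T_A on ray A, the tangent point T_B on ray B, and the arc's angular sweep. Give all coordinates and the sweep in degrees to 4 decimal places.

bisector direction at 354.2892° = (0.995037,-0.099508)
center distance |VC| = r/sin(θ/2) = 12.988117/sin(39.1116°) = 20.588861
C = V + |VC|·bis = (13.6348,3.0162)
T_A = V + ((C−V)·d_A)·d_A = V + 15.9753·d_A = (4.4793,-6.1962)
T_B = V + ((C−V)·d_B)·d_B = V + 15.9753·d_B = (6.4849,13.8592)
sweep = 180° − θ = 101.7769°

center=(13.6348,3.0162) T_A=(4.4793,-6.1962) T_B=(6.4849,13.8592) sweep=101.7769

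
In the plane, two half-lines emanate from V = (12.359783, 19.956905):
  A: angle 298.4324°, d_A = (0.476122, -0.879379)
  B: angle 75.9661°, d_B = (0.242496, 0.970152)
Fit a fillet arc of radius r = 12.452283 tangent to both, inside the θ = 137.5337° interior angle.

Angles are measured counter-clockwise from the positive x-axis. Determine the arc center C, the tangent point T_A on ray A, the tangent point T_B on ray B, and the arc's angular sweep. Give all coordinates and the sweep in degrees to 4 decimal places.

bisector direction at 7.1993° = (0.992116,0.125320)
center distance |VC| = r/sin(θ/2) = 12.452283/sin(68.7669°) = 13.359179
C = V + |VC|·bis = (25.6136,21.6311)
T_A = V + ((C−V)·d_A)·d_A = V + 4.8382·d_A = (14.6634,15.7023)
T_B = V + ((C−V)·d_B)·d_B = V + 4.8382·d_B = (13.5330,24.6507)
sweep = 180° − θ = 42.4663°

center=(25.6136,21.6311) T_A=(14.6634,15.7023) T_B=(13.5330,24.6507) sweep=42.4663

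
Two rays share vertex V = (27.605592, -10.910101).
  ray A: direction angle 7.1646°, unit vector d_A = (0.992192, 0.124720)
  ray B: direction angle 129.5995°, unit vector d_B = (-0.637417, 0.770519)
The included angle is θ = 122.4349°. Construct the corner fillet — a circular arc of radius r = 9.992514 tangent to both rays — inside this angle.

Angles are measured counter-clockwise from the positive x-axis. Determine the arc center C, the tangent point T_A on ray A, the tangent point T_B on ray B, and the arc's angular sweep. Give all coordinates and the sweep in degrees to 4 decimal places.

bisector direction at 68.3820° = (0.368416,0.929661)
center distance |VC| = r/sin(θ/2) = 9.992514/sin(61.2174°) = 11.401079
C = V + |VC|·bis = (31.8059,-0.3110)
T_A = V + ((C−V)·d_A)·d_A = V + 5.4895·d_A = (33.0522,-10.2255)
T_B = V + ((C−V)·d_B)·d_B = V + 5.4895·d_B = (24.1065,-6.6804)
sweep = 180° − θ = 57.5651°

center=(31.8059,-0.3110) T_A=(33.0522,-10.2255) T_B=(24.1065,-6.6804) sweep=57.5651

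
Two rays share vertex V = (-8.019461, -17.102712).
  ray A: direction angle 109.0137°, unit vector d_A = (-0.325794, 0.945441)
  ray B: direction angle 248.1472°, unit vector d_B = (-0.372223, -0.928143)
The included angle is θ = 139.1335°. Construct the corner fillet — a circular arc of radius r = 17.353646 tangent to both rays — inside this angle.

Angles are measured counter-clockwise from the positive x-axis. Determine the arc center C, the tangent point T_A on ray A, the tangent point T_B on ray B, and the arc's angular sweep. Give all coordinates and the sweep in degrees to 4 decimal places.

center=(-26.5326,-16.6439) T_A=(-10.1258,-10.9902) T_B=(-10.4260,-23.1034) sweep=40.8665

bisector direction at 178.5804° = (-0.999693,0.024773)
center distance |VC| = r/sin(θ/2) = 17.353646/sin(69.5667°) = 18.518861
C = V + |VC|·bis = (-26.5326,-16.6439)
T_A = V + ((C−V)·d_A)·d_A = V + 6.4652·d_A = (-10.1258,-10.9902)
T_B = V + ((C−V)·d_B)·d_B = V + 6.4652·d_B = (-10.4260,-23.1034)
sweep = 180° − θ = 40.8665°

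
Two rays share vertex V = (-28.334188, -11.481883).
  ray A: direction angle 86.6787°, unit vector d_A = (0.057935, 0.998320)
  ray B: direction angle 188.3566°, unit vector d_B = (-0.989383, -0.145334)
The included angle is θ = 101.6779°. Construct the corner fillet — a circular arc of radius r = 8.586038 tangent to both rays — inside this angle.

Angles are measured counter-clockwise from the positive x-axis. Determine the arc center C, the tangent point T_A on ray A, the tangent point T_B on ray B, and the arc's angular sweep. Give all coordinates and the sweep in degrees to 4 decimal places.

center=(-36.5007,-4.0033) T_A=(-27.9291,-4.5007) T_B=(-35.2528,-12.4982) sweep=78.3221

bisector direction at 137.5177° = (-0.737485,0.675363)
center distance |VC| = r/sin(θ/2) = 8.586038/sin(50.8389°) = 11.073415
C = V + |VC|·bis = (-36.5007,-4.0033)
T_A = V + ((C−V)·d_A)·d_A = V + 6.9929·d_A = (-27.9291,-4.5007)
T_B = V + ((C−V)·d_B)·d_B = V + 6.9929·d_B = (-35.2528,-12.4982)
sweep = 180° − θ = 78.3221°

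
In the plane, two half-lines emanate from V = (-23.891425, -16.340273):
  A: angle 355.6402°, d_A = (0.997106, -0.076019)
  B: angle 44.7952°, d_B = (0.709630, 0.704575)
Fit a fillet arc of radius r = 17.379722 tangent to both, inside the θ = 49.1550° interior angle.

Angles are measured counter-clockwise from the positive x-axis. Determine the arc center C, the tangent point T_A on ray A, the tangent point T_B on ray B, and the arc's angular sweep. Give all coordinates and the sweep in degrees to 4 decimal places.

center=(15.3198,-1.8996) T_A=(13.9986,-19.2290) T_B=(3.0745,10.4336) sweep=130.8450

bisector direction at 20.2177° = (0.938386,0.345588)
center distance |VC| = r/sin(θ/2) = 17.379722/sin(24.5775°) = 41.785842
C = V + |VC|·bis = (15.3198,-1.8996)
T_A = V + ((C−V)·d_A)·d_A = V + 38.0000·d_A = (13.9986,-19.2290)
T_B = V + ((C−V)·d_B)·d_B = V + 38.0000·d_B = (3.0745,10.4336)
sweep = 180° − θ = 130.8450°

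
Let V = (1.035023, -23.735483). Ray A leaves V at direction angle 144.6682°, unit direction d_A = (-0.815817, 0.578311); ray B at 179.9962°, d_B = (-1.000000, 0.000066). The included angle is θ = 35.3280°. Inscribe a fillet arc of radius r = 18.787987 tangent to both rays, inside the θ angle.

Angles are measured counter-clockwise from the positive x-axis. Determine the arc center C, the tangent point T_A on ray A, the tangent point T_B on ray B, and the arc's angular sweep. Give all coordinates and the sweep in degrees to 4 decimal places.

center=(-57.9622,-4.9436) T_A=(-47.0969,10.3840) T_B=(-57.9635,-23.7316) sweep=144.6720

bisector direction at 162.3322° = (-0.952832,0.303498)
center distance |VC| = r/sin(θ/2) = 18.787987/sin(17.6640°) = 61.917783
C = V + |VC|·bis = (-57.9622,-4.9436)
T_A = V + ((C−V)·d_A)·d_A = V + 58.9985·d_A = (-47.0969,10.3840)
T_B = V + ((C−V)·d_B)·d_B = V + 58.9985·d_B = (-57.9635,-23.7316)
sweep = 180° − θ = 144.6720°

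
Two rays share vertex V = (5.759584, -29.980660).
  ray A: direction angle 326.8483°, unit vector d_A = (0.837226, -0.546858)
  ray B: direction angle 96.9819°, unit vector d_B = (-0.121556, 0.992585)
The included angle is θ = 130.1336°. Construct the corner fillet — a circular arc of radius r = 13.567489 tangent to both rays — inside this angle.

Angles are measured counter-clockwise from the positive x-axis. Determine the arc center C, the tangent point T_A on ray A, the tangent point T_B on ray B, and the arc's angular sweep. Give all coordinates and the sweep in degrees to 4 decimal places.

center=(18.4598,-22.0708) T_A=(11.0403,-33.4299) T_B=(4.9929,-23.7201) sweep=49.8664

bisector direction at 31.9151° = (0.848832,0.528662)
center distance |VC| = r/sin(θ/2) = 13.567489/sin(65.0668°) = 14.961944
C = V + |VC|·bis = (18.4598,-22.0708)
T_A = V + ((C−V)·d_A)·d_A = V + 6.3074·d_A = (11.0403,-33.4299)
T_B = V + ((C−V)·d_B)·d_B = V + 6.3074·d_B = (4.9929,-23.7201)
sweep = 180° − θ = 49.8664°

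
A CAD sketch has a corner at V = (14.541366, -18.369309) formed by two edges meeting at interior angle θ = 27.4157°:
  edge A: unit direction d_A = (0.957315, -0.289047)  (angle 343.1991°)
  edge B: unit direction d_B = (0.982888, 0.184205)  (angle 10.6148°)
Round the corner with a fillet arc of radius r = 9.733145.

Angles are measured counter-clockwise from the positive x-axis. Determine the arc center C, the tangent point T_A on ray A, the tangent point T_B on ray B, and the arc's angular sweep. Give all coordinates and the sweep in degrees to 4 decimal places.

bisector direction at 356.9069° = (0.998543,-0.053958)
center distance |VC| = r/sin(θ/2) = 9.733145/sin(13.7079°) = 41.073104
C = V + |VC|·bis = (55.5546,-20.5855)
T_A = V + ((C−V)·d_A)·d_A = V + 39.9032·d_A = (52.7413,-29.9032)
T_B = V + ((C−V)·d_B)·d_B = V + 39.9032·d_B = (53.7617,-11.0189)
sweep = 180° − θ = 152.5843°

center=(55.5546,-20.5855) T_A=(52.7413,-29.9032) T_B=(53.7617,-11.0189) sweep=152.5843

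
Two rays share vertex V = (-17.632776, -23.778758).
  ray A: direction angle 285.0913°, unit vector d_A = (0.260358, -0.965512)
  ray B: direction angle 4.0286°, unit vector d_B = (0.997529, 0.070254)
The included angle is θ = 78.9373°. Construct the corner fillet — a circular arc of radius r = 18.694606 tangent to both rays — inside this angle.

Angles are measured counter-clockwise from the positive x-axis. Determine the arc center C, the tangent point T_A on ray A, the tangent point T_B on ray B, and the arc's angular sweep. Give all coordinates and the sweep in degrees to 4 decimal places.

center=(6.3282,-40.8321) T_A=(-11.7217,-45.6994) T_B=(5.0148,-22.1837) sweep=101.0627

bisector direction at 324.5599° = (0.814723,-0.579851)
center distance |VC| = r/sin(θ/2) = 18.694606/sin(39.4686°) = 29.409945
C = V + |VC|·bis = (6.3282,-40.8321)
T_A = V + ((C−V)·d_A)·d_A = V + 22.7037·d_A = (-11.7217,-45.6994)
T_B = V + ((C−V)·d_B)·d_B = V + 22.7037·d_B = (5.0148,-22.1837)
sweep = 180° − θ = 101.0627°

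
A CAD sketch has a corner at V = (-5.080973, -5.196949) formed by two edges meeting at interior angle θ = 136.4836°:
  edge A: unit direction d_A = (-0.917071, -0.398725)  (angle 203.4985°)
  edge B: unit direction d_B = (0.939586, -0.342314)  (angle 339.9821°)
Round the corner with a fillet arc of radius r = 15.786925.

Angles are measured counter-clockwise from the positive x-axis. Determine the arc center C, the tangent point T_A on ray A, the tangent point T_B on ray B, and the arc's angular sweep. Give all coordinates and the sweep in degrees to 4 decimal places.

bisector direction at 271.7403° = (0.030369,-0.999539)
center distance |VC| = r/sin(θ/2) = 15.786925/sin(68.2418°) = 16.997916
C = V + |VC|·bis = (-4.5648,-22.1870)
T_A = V + ((C−V)·d_A)·d_A = V + 6.3010·d_A = (-10.8594,-7.7093)
T_B = V + ((C−V)·d_B)·d_B = V + 6.3010·d_B = (0.8393,-7.3539)
sweep = 180° − θ = 43.5164°

center=(-4.5648,-22.1870) T_A=(-10.8594,-7.7093) T_B=(0.8393,-7.3539) sweep=43.5164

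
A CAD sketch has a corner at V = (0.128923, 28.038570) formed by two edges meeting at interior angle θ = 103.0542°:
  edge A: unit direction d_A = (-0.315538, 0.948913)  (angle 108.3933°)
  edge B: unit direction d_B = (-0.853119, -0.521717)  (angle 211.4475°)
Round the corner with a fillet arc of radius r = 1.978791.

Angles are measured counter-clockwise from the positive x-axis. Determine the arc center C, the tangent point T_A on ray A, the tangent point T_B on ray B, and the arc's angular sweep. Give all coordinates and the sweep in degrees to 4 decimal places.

bisector direction at 159.9204° = (-0.939217,0.343325)
center distance |VC| = r/sin(θ/2) = 1.978791/sin(51.5271°) = 2.527506
C = V + |VC|·bis = (-2.2450,28.9063)
T_A = V + ((C−V)·d_A)·d_A = V + 1.5725·d_A = (-0.3673,29.5307)
T_B = V + ((C−V)·d_B)·d_B = V + 1.5725·d_B = (-1.2126,27.2182)
sweep = 180° − θ = 76.9458°

center=(-2.2450,28.9063) T_A=(-0.3673,29.5307) T_B=(-1.2126,27.2182) sweep=76.9458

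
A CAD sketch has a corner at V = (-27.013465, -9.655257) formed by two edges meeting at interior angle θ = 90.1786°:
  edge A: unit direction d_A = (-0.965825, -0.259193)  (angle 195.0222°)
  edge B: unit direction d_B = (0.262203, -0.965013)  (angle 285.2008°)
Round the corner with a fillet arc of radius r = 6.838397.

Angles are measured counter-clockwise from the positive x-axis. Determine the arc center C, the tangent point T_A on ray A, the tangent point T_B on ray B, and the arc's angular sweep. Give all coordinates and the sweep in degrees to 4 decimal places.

center=(-31.8251,-18.0269) T_A=(-33.5976,-11.4222) T_B=(-25.2260,-16.2339) sweep=89.8214

bisector direction at 240.1115° = (-0.498314,-0.866997)
center distance |VC| = r/sin(θ/2) = 6.838397/sin(45.0893°) = 9.655916
C = V + |VC|·bis = (-31.8251,-18.0269)
T_A = V + ((C−V)·d_A)·d_A = V + 6.8171·d_A = (-33.5976,-11.4222)
T_B = V + ((C−V)·d_B)·d_B = V + 6.8171·d_B = (-25.2260,-16.2339)
sweep = 180° − θ = 89.8214°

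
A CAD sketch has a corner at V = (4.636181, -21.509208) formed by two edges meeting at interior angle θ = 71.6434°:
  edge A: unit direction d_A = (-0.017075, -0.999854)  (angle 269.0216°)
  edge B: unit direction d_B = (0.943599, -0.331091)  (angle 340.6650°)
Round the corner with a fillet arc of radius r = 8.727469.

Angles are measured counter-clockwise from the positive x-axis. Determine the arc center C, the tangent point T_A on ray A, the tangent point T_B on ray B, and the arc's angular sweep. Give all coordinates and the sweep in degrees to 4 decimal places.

center=(13.1559,-33.7478) T_A=(4.4297,-33.5987) T_B=(16.0455,-25.5125) sweep=108.3566

bisector direction at 304.8433° = (0.571334,-0.820718)
center distance |VC| = r/sin(θ/2) = 8.727469/sin(35.8217°) = 14.912000
C = V + |VC|·bis = (13.1559,-33.7478)
T_A = V + ((C−V)·d_A)·d_A = V + 12.0913·d_A = (4.4297,-33.5987)
T_B = V + ((C−V)·d_B)·d_B = V + 12.0913·d_B = (16.0455,-25.5125)
sweep = 180° − θ = 108.3566°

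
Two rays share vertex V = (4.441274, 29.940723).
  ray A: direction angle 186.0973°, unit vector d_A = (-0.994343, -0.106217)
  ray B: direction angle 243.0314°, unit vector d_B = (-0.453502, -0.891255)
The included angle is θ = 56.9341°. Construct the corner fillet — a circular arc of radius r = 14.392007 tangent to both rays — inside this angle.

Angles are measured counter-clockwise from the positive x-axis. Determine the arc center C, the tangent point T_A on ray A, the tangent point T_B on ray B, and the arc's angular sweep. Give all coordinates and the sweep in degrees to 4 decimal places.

bisector direction at 214.5643° = (-0.823490,-0.567331)
center distance |VC| = r/sin(θ/2) = 14.392007/sin(28.4671°) = 30.193869
C = V + |VC|·bis = (-20.4231,12.8108)
T_A = V + ((C−V)·d_A)·d_A = V + 26.5432·d_A = (-21.9517,27.1214)
T_B = V + ((C−V)·d_B)·d_B = V + 26.5432·d_B = (-7.5961,6.2840)
sweep = 180° − θ = 123.0659°

center=(-20.4231,12.8108) T_A=(-21.9517,27.1214) T_B=(-7.5961,6.2840) sweep=123.0659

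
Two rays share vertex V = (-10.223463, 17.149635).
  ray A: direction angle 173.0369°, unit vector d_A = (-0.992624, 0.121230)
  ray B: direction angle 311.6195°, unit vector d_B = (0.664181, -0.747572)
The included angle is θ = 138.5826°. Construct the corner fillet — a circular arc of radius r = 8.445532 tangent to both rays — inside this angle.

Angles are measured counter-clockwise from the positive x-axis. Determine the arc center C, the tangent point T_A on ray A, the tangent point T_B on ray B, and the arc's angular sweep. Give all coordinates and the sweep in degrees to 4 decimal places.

center=(-14.4165,9.1535) T_A=(-13.3927,17.5367) T_B=(-8.1029,14.7628) sweep=41.4174

bisector direction at 242.3282° = (-0.464406,-0.885622)
center distance |VC| = r/sin(θ/2) = 8.445532/sin(69.2913°) = 9.028885
C = V + |VC|·bis = (-14.4165,9.1535)
T_A = V + ((C−V)·d_A)·d_A = V + 3.1928·d_A = (-13.3927,17.5367)
T_B = V + ((C−V)·d_B)·d_B = V + 3.1928·d_B = (-8.1029,14.7628)
sweep = 180° − θ = 41.4174°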